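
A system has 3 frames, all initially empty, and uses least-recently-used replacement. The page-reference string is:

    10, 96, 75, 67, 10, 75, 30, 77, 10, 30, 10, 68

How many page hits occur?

10: fault, frames [10]
96: fault, frames [10, 96]
75: fault, frames [10, 96, 75]
67: fault, evict 10, frames [96, 75, 67]
10: fault, evict 96, frames [75, 67, 10]
75: hit
30: fault, evict 67, frames [10, 75, 30]
77: fault, evict 10, frames [75, 30, 77]
10: fault, evict 75, frames [30, 77, 10]
30: hit
10: hit
68: fault, evict 77, frames [30, 10, 68]
Hits: 3.

3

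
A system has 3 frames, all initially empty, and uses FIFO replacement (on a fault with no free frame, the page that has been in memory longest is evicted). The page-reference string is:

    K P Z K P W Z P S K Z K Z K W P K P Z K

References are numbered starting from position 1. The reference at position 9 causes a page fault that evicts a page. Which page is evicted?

pos 1: K -> miss, frames {K}
pos 2: P -> miss, frames {K,P}
pos 3: Z -> miss, frames {K,P,Z}
pos 4: K -> hit
pos 5: P -> hit
pos 6: W -> miss, evict K, frames {P,Z,W}
pos 7: Z -> hit
pos 8: P -> hit
pos 9: S -> miss, evict P, frames {Z,W,S}
At position 9, page P is evicted.

P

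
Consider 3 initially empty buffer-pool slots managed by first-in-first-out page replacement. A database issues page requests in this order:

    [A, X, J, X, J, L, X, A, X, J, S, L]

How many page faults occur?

A → miss, frames {A}
X → miss, frames {A,X}
J → miss, frames {A,X,J}
X → hit
J → hit
L → miss, evict A, frames {X,J,L}
X → hit
A → miss, evict X, frames {J,L,A}
X → miss, evict J, frames {L,A,X}
J → miss, evict L, frames {A,X,J}
S → miss, evict A, frames {X,J,S}
L → miss, evict X, frames {J,S,L}
Page faults: 9.

9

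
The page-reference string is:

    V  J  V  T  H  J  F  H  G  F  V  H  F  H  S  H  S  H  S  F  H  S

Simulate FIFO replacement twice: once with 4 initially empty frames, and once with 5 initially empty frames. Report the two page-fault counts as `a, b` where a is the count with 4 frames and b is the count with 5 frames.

10, 8

4 frames: F F . F F . F . F . F . . . F F . . . F . . → 10 faults.
5 frames: F F . F F . F . F . F . . . F . . . . . . . → 8 faults.
8 < 10: adding a frame reduced faults, as is typical.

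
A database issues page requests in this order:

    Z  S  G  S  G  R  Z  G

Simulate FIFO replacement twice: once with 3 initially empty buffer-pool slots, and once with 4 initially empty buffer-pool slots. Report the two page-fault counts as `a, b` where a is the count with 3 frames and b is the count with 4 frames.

3 frames: F F F . . F F . → 5 faults.
4 frames: F F F . . F . . → 4 faults.
4 < 5: adding a frame reduced faults, as is typical.

5, 4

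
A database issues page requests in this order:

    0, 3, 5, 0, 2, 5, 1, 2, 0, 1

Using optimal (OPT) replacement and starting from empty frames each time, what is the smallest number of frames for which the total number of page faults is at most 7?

2

f=1: 10 faults
f=2: 6 faults
f=3: 5 faults
f=4: 5 faults
f=5: 5 faults
Smallest f with faults ≤ 7 is 2.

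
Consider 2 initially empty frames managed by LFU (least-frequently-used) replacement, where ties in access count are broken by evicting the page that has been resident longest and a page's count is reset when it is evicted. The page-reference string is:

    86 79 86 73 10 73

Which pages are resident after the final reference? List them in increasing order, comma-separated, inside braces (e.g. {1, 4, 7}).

{73, 86}

86 → fault, frames (86)
79 → fault, frames (86 79)
86 → hit
73 → fault, evict 79, frames (86 73)
10 → fault, evict 73, frames (86 10)
73 → fault, evict 10, frames (86 73)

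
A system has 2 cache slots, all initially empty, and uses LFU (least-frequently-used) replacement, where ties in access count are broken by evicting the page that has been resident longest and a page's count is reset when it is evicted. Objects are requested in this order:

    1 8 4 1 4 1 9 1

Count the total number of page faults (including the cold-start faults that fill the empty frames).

5

1 -> miss, frames [1]
8 -> miss, frames [1, 8]
4 -> miss, evict 1, frames [8, 4]
1 -> miss, evict 8, frames [4, 1]
4 -> hit
1 -> hit
9 -> miss, evict 4, frames [1, 9]
1 -> hit
Page faults: 5.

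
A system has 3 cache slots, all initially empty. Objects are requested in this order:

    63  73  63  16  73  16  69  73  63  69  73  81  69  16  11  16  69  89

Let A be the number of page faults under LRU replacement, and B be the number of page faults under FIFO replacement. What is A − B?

Under LRU: F F . F . . F . F . . F . F F . . F → 9 faults.
Under FIFO: F F . F . . F . F . F F F F F . . F → 11 faults.
A − B = 9 − 11 = -2.

-2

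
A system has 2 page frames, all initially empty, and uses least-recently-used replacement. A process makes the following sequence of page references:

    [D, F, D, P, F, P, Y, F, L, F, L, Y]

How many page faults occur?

8

D → miss, frames (D)
F → miss, frames (D F)
D → hit
P → miss, evict F, frames (D P)
F → miss, evict D, frames (P F)
P → hit
Y → miss, evict F, frames (P Y)
F → miss, evict P, frames (Y F)
L → miss, evict Y, frames (F L)
F → hit
L → hit
Y → miss, evict F, frames (L Y)
Page faults: 8.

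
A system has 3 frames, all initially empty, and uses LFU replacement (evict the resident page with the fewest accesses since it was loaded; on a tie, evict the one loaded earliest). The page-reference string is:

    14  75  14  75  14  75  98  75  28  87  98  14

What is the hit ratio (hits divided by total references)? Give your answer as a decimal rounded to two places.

14: miss, frames [14]
75: miss, frames [14, 75]
14: hit
75: hit
14: hit
75: hit
98: miss, frames [14, 75, 98]
75: hit
28: miss, evict 98, frames [14, 75, 28]
87: miss, evict 28, frames [14, 75, 87]
98: miss, evict 87, frames [14, 75, 98]
14: hit
Hits: 6 of 12 references → 6/12 = 0.5000.

0.50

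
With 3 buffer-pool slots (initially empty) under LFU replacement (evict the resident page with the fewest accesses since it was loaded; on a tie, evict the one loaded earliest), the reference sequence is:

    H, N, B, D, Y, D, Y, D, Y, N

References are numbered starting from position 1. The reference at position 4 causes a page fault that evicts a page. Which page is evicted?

H

pos 1: H -> miss, frames {H}
pos 2: N -> miss, frames {H,N}
pos 3: B -> miss, frames {H,N,B}
pos 4: D -> miss, evict H, frames {N,B,D}
At position 4, page H is evicted.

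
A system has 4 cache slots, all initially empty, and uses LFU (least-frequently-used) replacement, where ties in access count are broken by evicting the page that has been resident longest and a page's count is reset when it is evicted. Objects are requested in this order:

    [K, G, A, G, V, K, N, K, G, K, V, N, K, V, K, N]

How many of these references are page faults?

5

K: fault, frames [K]
G: fault, frames [K, G]
A: fault, frames [K, G, A]
G: hit
V: fault, frames [K, G, A, V]
K: hit
N: fault, evict A, frames [K, G, V, N]
K: hit
G: hit
K: hit
V: hit
N: hit
K: hit
V: hit
K: hit
N: hit
Page faults: 5.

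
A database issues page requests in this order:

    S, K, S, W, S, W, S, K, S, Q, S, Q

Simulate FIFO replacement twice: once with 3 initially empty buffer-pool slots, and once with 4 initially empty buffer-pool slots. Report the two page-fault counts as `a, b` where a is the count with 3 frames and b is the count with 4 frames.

5, 4

3 frames: F F . F . . . . . F F . → 5 faults.
4 frames: F F . F . . . . . F . . → 4 faults.
4 < 5: adding a frame reduced faults, as is typical.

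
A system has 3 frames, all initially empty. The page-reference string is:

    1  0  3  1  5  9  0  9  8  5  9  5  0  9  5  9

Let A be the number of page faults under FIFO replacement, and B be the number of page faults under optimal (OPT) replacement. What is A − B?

3

Under FIFO: F F F . F F F . F F F . F . . . → 10 faults.
Under OPT: F F F . F F . . F . . . F . . . → 7 faults.
A − B = 10 − 7 = 3.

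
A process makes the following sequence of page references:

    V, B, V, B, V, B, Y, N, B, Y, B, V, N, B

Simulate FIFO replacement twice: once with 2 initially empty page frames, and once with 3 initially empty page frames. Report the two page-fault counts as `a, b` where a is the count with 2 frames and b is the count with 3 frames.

9, 6

2 frames: F F . . . . F F F F . F F F → 9 faults.
3 frames: F F . . . . F F . . . F . F → 6 faults.
6 < 9: adding a frame reduced faults, as is typical.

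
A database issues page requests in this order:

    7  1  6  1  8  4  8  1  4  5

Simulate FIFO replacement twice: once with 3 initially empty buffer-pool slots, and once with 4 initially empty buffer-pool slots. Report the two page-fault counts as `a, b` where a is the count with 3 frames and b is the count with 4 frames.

3 frames: F F F . F F . F . F → 7 faults.
4 frames: F F F . F F . . . F → 6 faults.
6 < 7: adding a frame reduced faults, as is typical.

7, 6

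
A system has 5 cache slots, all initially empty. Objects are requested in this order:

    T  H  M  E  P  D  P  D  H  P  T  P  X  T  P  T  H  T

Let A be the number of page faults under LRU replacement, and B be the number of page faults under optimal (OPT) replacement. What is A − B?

1

Under LRU: F F F F F F . . . . F . F . . . . . → 8 faults.
Under OPT: F F F F F F . . . . . . F . . . . . → 7 faults.
A − B = 8 − 7 = 1.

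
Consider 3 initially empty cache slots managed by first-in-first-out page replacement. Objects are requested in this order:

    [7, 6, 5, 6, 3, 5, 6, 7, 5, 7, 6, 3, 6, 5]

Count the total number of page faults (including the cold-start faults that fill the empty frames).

7 -> fault, frames (7)
6 -> fault, frames (7 6)
5 -> fault, frames (7 6 5)
6 -> hit
3 -> fault, evict 7, frames (6 5 3)
5 -> hit
6 -> hit
7 -> fault, evict 6, frames (5 3 7)
5 -> hit
7 -> hit
6 -> fault, evict 5, frames (3 7 6)
3 -> hit
6 -> hit
5 -> fault, evict 3, frames (7 6 5)
Page faults: 7.

7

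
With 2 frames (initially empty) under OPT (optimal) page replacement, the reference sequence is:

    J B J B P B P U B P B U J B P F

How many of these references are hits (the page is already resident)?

J → miss, frames (J)
B → miss, frames (J B)
J → hit
B → hit
P → miss, evict J, frames (B P)
B → hit
P → hit
U → miss, evict P, frames (B U)
B → hit
P → miss, evict U, frames (B P)
B → hit
U → miss, evict P, frames (B U)
J → miss, evict U, frames (B J)
B → hit
P → miss, evict J, frames (B P)
F → miss, evict P, frames (B F)
Hits: 7.

7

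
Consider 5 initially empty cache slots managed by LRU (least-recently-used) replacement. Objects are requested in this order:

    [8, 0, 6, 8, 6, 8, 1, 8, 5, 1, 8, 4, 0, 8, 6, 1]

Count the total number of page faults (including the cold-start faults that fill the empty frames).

8 -> miss, frames (8)
0 -> miss, frames (8 0)
6 -> miss, frames (8 0 6)
8 -> hit
6 -> hit
8 -> hit
1 -> miss, frames (0 6 8 1)
8 -> hit
5 -> miss, frames (0 6 1 8 5)
1 -> hit
8 -> hit
4 -> miss, evict 0, frames (6 5 1 8 4)
0 -> miss, evict 6, frames (5 1 8 4 0)
8 -> hit
6 -> miss, evict 5, frames (1 4 0 8 6)
1 -> hit
Page faults: 8.

8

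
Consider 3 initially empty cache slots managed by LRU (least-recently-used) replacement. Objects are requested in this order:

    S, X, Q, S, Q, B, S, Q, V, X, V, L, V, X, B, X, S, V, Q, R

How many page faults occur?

S: fault, frames [S]
X: fault, frames [S, X]
Q: fault, frames [S, X, Q]
S: hit
Q: hit
B: fault, evict X, frames [S, Q, B]
S: hit
Q: hit
V: fault, evict B, frames [S, Q, V]
X: fault, evict S, frames [Q, V, X]
V: hit
L: fault, evict Q, frames [X, V, L]
V: hit
X: hit
B: fault, evict L, frames [V, X, B]
X: hit
S: fault, evict V, frames [B, X, S]
V: fault, evict B, frames [X, S, V]
Q: fault, evict X, frames [S, V, Q]
R: fault, evict S, frames [V, Q, R]
Page faults: 12.

12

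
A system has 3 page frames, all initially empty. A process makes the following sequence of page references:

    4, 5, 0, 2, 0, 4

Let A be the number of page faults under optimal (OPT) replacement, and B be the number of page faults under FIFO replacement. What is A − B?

Under OPT: F F F F . . → 4 faults.
Under FIFO: F F F F . F → 5 faults.
A − B = 4 − 5 = -1.

-1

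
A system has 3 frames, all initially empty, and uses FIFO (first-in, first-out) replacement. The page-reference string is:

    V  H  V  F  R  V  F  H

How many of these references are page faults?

V: miss, frames (V)
H: miss, frames (V H)
V: hit
F: miss, frames (V H F)
R: miss, evict V, frames (H F R)
V: miss, evict H, frames (F R V)
F: hit
H: miss, evict F, frames (R V H)
Page faults: 6.

6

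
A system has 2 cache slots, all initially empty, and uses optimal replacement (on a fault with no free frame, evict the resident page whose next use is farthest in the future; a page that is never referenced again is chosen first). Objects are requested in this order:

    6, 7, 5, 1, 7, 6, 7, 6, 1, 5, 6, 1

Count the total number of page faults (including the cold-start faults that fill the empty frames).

8

6 → miss, frames (6)
7 → miss, frames (6 7)
5 → miss, evict 6, frames (7 5)
1 → miss, evict 5, frames (7 1)
7 → hit
6 → miss, evict 1, frames (7 6)
7 → hit
6 → hit
1 → miss, evict 7, frames (6 1)
5 → miss, evict 1, frames (6 5)
6 → hit
1 → miss, evict 5, frames (6 1)
Page faults: 8.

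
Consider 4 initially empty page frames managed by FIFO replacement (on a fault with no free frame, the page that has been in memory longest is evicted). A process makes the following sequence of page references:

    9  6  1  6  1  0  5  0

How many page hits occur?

9: fault, frames (9)
6: fault, frames (9 6)
1: fault, frames (9 6 1)
6: hit
1: hit
0: fault, frames (9 6 1 0)
5: fault, evict 9, frames (6 1 0 5)
0: hit
Hits: 3.

3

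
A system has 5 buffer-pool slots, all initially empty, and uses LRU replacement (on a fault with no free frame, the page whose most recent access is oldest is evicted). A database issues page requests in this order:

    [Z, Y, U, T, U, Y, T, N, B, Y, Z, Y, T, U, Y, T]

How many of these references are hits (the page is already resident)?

Z: miss, frames {Z}
Y: miss, frames {Z,Y}
U: miss, frames {Z,Y,U}
T: miss, frames {Z,Y,U,T}
U: hit
Y: hit
T: hit
N: miss, frames {Z,U,Y,T,N}
B: miss, evict Z, frames {U,Y,T,N,B}
Y: hit
Z: miss, evict U, frames {T,N,B,Y,Z}
Y: hit
T: hit
U: miss, evict N, frames {B,Z,Y,T,U}
Y: hit
T: hit
Hits: 8.

8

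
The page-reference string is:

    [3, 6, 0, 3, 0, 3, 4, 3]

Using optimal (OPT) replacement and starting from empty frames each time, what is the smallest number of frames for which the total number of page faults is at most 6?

f=1: 8 faults
f=2: 4 faults
f=3: 4 faults
f=4: 4 faults
Smallest f with faults ≤ 6 is 2.

2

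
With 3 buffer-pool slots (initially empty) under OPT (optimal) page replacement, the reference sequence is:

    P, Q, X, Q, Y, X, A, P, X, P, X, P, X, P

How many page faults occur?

P → fault, frames (P)
Q → fault, frames (P Q)
X → fault, frames (P Q X)
Q → hit
Y → fault, evict Q, frames (P X Y)
X → hit
A → fault, evict Y, frames (P X A)
P → hit
X → hit
P → hit
X → hit
P → hit
X → hit
P → hit
Page faults: 5.

5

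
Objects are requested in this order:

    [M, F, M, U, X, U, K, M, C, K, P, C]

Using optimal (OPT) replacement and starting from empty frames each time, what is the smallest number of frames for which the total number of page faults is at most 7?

f=1: 12 faults
f=2: 8 faults
f=3: 7 faults
f=4: 7 faults
f=5: 7 faults
f=6: 7 faults
f=7: 7 faults
Smallest f with faults ≤ 7 is 3.

3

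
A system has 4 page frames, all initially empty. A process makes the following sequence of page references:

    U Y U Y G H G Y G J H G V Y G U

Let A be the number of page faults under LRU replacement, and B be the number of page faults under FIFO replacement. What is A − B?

Under LRU: F F . . F F . . . F . . F F . F → 8 faults.
Under FIFO: F F . . F F . . . F . . F F F F → 9 faults.
A − B = 8 − 9 = -1.

-1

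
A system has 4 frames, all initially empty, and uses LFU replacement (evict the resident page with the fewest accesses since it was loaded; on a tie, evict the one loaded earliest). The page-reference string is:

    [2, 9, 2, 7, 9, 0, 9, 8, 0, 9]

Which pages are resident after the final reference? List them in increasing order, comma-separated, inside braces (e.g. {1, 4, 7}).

2 → miss, frames {2}
9 → miss, frames {2,9}
2 → hit
7 → miss, frames {2,9,7}
9 → hit
0 → miss, frames {2,9,7,0}
9 → hit
8 → miss, evict 7, frames {2,9,0,8}
0 → hit
9 → hit

{0, 2, 8, 9}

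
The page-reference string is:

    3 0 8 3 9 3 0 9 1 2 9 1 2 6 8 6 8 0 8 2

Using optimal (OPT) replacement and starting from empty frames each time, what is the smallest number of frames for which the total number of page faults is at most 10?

f=1: 20 faults
f=2: 12 faults
f=3: 9 faults
f=4: 8 faults
f=5: 7 faults
f=6: 7 faults
f=7: 7 faults
Smallest f with faults ≤ 10 is 3.

3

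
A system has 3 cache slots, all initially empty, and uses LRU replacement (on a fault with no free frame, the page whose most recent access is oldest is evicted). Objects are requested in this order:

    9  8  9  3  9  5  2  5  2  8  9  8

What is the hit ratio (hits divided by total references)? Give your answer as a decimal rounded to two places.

0.42

9 → fault, frames {9}
8 → fault, frames {9,8}
9 → hit
3 → fault, frames {8,9,3}
9 → hit
5 → fault, evict 8, frames {3,9,5}
2 → fault, evict 3, frames {9,5,2}
5 → hit
2 → hit
8 → fault, evict 9, frames {5,2,8}
9 → fault, evict 5, frames {2,8,9}
8 → hit
Hits: 5 of 12 references → 5/12 = 0.4167.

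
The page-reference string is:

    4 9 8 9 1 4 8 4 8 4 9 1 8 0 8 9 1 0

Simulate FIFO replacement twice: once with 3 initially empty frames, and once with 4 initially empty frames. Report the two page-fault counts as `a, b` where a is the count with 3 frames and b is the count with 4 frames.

9, 5

3 frames: F F F . F F . . . . F . F F . . F . → 9 faults.
4 frames: F F F . F . . . . . . . . F . . . . → 5 faults.
5 < 9: adding a frame reduced faults, as is typical.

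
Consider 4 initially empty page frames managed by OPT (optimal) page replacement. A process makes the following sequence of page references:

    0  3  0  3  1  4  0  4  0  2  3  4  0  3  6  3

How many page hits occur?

0 -> miss, frames [0]
3 -> miss, frames [0, 3]
0 -> hit
3 -> hit
1 -> miss, frames [0, 3, 1]
4 -> miss, frames [0, 3, 1, 4]
0 -> hit
4 -> hit
0 -> hit
2 -> miss, evict 1, frames [0, 3, 4, 2]
3 -> hit
4 -> hit
0 -> hit
3 -> hit
6 -> miss, evict 2, frames [0, 3, 4, 6]
3 -> hit
Hits: 10.

10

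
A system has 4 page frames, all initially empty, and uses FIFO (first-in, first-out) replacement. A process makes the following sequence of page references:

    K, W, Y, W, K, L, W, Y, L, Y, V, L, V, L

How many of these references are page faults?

K -> miss, frames (K)
W -> miss, frames (K W)
Y -> miss, frames (K W Y)
W -> hit
K -> hit
L -> miss, frames (K W Y L)
W -> hit
Y -> hit
L -> hit
Y -> hit
V -> miss, evict K, frames (W Y L V)
L -> hit
V -> hit
L -> hit
Page faults: 5.

5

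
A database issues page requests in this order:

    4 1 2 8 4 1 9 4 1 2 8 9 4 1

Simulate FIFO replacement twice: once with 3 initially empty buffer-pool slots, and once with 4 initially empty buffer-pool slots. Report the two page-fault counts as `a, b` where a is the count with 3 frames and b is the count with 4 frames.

3 frames: F F F F F F F . . F F . F F → 11 faults.
4 frames: F F F F . . F F F F F F F F → 12 faults.
12 > 11: adding a frame increased faults — Belady's anomaly.

11, 12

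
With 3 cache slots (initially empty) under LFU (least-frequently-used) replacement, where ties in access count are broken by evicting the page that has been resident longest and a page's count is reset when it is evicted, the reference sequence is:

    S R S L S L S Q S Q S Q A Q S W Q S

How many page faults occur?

6

S -> fault, frames {S}
R -> fault, frames {S,R}
S -> hit
L -> fault, frames {S,R,L}
S -> hit
L -> hit
S -> hit
Q -> fault, evict R, frames {S,L,Q}
S -> hit
Q -> hit
S -> hit
Q -> hit
A -> fault, evict L, frames {S,Q,A}
Q -> hit
S -> hit
W -> fault, evict A, frames {S,Q,W}
Q -> hit
S -> hit
Page faults: 6.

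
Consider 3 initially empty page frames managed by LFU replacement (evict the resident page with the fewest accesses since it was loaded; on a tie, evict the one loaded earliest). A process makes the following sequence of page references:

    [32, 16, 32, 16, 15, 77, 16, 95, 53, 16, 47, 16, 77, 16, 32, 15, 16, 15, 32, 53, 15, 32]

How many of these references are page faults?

32 → fault, frames {32}
16 → fault, frames {32,16}
32 → hit
16 → hit
15 → fault, frames {32,16,15}
77 → fault, evict 15, frames {32,16,77}
16 → hit
95 → fault, evict 77, frames {32,16,95}
53 → fault, evict 95, frames {32,16,53}
16 → hit
47 → fault, evict 53, frames {32,16,47}
16 → hit
77 → fault, evict 47, frames {32,16,77}
16 → hit
32 → hit
15 → fault, evict 77, frames {32,16,15}
16 → hit
15 → hit
32 → hit
53 → fault, evict 15, frames {32,16,53}
15 → fault, evict 53, frames {32,16,15}
32 → hit
Page faults: 11.

11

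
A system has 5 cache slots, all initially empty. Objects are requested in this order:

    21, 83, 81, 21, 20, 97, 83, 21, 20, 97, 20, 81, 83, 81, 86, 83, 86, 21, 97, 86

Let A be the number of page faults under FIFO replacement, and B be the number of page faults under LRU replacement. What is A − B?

-1

Under FIFO: F F F . F F . . . . . . . . F . . F . . → 7 faults.
Under LRU: F F F . F F . . . . . . . . F . . F F . → 8 faults.
A − B = 7 − 8 = -1.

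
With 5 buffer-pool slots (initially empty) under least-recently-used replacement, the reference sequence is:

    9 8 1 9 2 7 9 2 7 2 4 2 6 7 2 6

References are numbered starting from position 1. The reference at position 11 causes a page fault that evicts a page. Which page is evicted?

8

pos 1: 9 → fault, frames (9)
pos 2: 8 → fault, frames (9 8)
pos 3: 1 → fault, frames (9 8 1)
pos 4: 9 → hit
pos 5: 2 → fault, frames (8 1 9 2)
pos 6: 7 → fault, frames (8 1 9 2 7)
pos 7: 9 → hit
pos 8: 2 → hit
pos 9: 7 → hit
pos 10: 2 → hit
pos 11: 4 → fault, evict 8, frames (1 9 7 2 4)
At position 11, page 8 is evicted.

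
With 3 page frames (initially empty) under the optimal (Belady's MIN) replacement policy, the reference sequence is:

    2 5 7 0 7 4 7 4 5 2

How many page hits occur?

2 -> miss, frames [2]
5 -> miss, frames [2, 5]
7 -> miss, frames [2, 5, 7]
0 -> miss, evict 2, frames [5, 7, 0]
7 -> hit
4 -> miss, evict 0, frames [5, 7, 4]
7 -> hit
4 -> hit
5 -> hit
2 -> miss, evict 4, frames [5, 7, 2]
Hits: 4.

4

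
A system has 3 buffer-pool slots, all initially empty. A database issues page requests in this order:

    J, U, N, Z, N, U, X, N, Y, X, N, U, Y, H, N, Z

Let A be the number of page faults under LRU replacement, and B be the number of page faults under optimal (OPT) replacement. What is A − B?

Under LRU: F F F F . . F . F . . F F F F F → 11 faults.
Under OPT: F F F F . . F . F . . F . F . F → 9 faults.
A − B = 11 − 9 = 2.

2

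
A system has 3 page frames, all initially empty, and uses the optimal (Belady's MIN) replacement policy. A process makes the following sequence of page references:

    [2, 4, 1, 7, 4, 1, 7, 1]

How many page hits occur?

4

2 -> fault, frames (2)
4 -> fault, frames (2 4)
1 -> fault, frames (2 4 1)
7 -> fault, evict 2, frames (4 1 7)
4 -> hit
1 -> hit
7 -> hit
1 -> hit
Hits: 4.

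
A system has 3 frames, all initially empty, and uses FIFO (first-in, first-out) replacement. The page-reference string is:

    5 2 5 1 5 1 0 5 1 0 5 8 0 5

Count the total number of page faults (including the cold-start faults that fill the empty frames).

6

5 -> fault, frames (5)
2 -> fault, frames (5 2)
5 -> hit
1 -> fault, frames (5 2 1)
5 -> hit
1 -> hit
0 -> fault, evict 5, frames (2 1 0)
5 -> fault, evict 2, frames (1 0 5)
1 -> hit
0 -> hit
5 -> hit
8 -> fault, evict 1, frames (0 5 8)
0 -> hit
5 -> hit
Page faults: 6.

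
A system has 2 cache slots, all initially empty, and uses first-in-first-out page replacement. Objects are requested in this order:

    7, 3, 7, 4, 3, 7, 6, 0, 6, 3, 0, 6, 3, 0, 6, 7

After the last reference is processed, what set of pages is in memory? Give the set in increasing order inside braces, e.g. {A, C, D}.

{0, 7}

7: fault, frames {7}
3: fault, frames {7,3}
7: hit
4: fault, evict 7, frames {3,4}
3: hit
7: fault, evict 3, frames {4,7}
6: fault, evict 4, frames {7,6}
0: fault, evict 7, frames {6,0}
6: hit
3: fault, evict 6, frames {0,3}
0: hit
6: fault, evict 0, frames {3,6}
3: hit
0: fault, evict 3, frames {6,0}
6: hit
7: fault, evict 6, frames {0,7}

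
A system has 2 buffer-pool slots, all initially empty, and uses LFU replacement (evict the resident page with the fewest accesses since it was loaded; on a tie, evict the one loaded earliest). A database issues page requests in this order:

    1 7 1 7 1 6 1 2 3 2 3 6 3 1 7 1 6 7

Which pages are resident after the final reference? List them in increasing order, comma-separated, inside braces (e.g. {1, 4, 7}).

{1, 7}

1 → fault, frames (1)
7 → fault, frames (1 7)
1 → hit
7 → hit
1 → hit
6 → fault, evict 7, frames (1 6)
1 → hit
2 → fault, evict 6, frames (1 2)
3 → fault, evict 2, frames (1 3)
2 → fault, evict 3, frames (1 2)
3 → fault, evict 2, frames (1 3)
6 → fault, evict 3, frames (1 6)
3 → fault, evict 6, frames (1 3)
1 → hit
7 → fault, evict 3, frames (1 7)
1 → hit
6 → fault, evict 7, frames (1 6)
7 → fault, evict 6, frames (1 7)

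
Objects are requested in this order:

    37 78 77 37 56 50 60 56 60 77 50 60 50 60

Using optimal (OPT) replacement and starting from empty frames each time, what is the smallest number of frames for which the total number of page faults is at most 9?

2

f=1: 14 faults
f=2: 8 faults
f=3: 7 faults
f=4: 6 faults
f=5: 6 faults
f=6: 6 faults
Smallest f with faults ≤ 9 is 2.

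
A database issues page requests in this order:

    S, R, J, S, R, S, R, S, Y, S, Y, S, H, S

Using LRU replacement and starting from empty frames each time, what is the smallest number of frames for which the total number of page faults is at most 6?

f=1: 14 faults
f=2: 7 faults
f=3: 5 faults
f=4: 5 faults
f=5: 5 faults
Smallest f with faults ≤ 6 is 3.

3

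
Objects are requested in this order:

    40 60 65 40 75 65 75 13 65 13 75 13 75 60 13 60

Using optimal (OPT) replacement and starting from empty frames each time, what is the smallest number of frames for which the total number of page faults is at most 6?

3

f=1: 16 faults
f=2: 7 faults
f=3: 6 faults
f=4: 5 faults
f=5: 5 faults
Smallest f with faults ≤ 6 is 3.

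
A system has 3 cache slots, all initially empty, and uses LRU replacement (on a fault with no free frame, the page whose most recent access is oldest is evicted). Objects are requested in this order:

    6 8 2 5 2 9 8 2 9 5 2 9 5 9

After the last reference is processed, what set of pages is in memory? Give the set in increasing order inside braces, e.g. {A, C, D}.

{2, 5, 9}

6: miss, frames {6}
8: miss, frames {6,8}
2: miss, frames {6,8,2}
5: miss, evict 6, frames {8,2,5}
2: hit
9: miss, evict 8, frames {5,2,9}
8: miss, evict 5, frames {2,9,8}
2: hit
9: hit
5: miss, evict 8, frames {2,9,5}
2: hit
9: hit
5: hit
9: hit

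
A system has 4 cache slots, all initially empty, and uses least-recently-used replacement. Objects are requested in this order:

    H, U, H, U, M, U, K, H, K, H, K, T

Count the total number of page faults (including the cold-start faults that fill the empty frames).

H → miss, frames {H}
U → miss, frames {H,U}
H → hit
U → hit
M → miss, frames {H,U,M}
U → hit
K → miss, frames {H,M,U,K}
H → hit
K → hit
H → hit
K → hit
T → miss, evict M, frames {U,H,K,T}
Page faults: 5.

5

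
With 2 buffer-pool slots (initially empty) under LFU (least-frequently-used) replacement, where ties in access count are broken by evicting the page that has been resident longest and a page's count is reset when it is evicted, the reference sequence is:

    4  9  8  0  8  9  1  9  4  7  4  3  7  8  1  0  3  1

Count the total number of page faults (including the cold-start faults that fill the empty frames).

4 → miss, frames (4)
9 → miss, frames (4 9)
8 → miss, evict 4, frames (9 8)
0 → miss, evict 9, frames (8 0)
8 → hit
9 → miss, evict 0, frames (8 9)
1 → miss, evict 9, frames (8 1)
9 → miss, evict 1, frames (8 9)
4 → miss, evict 9, frames (8 4)
7 → miss, evict 4, frames (8 7)
4 → miss, evict 7, frames (8 4)
3 → miss, evict 4, frames (8 3)
7 → miss, evict 3, frames (8 7)
8 → hit
1 → miss, evict 7, frames (8 1)
0 → miss, evict 1, frames (8 0)
3 → miss, evict 0, frames (8 3)
1 → miss, evict 3, frames (8 1)
Page faults: 16.

16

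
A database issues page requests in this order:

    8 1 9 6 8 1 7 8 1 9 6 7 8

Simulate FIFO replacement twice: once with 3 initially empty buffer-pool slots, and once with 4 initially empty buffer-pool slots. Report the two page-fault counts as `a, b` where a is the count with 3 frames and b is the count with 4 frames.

10, 11

3 frames: F F F F F F F . . F F . F → 10 faults.
4 frames: F F F F . . F F F F F F F → 11 faults.
11 > 10: adding a frame increased faults — Belady's anomaly.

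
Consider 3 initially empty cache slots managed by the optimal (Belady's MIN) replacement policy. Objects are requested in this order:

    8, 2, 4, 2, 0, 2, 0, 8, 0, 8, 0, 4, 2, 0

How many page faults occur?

5

8 -> fault, frames (8)
2 -> fault, frames (8 2)
4 -> fault, frames (8 2 4)
2 -> hit
0 -> fault, evict 4, frames (8 2 0)
2 -> hit
0 -> hit
8 -> hit
0 -> hit
8 -> hit
0 -> hit
4 -> fault, evict 8, frames (2 0 4)
2 -> hit
0 -> hit
Page faults: 5.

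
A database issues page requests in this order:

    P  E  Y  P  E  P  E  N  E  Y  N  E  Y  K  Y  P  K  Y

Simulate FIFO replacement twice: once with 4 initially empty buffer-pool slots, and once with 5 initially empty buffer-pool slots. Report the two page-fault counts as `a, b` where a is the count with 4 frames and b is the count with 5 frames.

6, 5

4 frames: F F F . . . . F . . . . . F . F . . → 6 faults.
5 frames: F F F . . . . F . . . . . F . . . . → 5 faults.
5 < 6: adding a frame reduced faults, as is typical.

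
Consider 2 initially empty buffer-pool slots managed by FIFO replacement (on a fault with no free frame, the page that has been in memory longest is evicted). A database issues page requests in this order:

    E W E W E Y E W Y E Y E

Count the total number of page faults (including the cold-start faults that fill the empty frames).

7

E -> miss, frames (E)
W -> miss, frames (E W)
E -> hit
W -> hit
E -> hit
Y -> miss, evict E, frames (W Y)
E -> miss, evict W, frames (Y E)
W -> miss, evict Y, frames (E W)
Y -> miss, evict E, frames (W Y)
E -> miss, evict W, frames (Y E)
Y -> hit
E -> hit
Page faults: 7.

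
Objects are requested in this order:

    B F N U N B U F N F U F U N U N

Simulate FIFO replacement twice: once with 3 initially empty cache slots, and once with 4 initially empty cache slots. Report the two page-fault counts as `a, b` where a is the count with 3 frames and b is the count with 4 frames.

3 frames: F F F F . F . F F . F . . . . . → 8 faults.
4 frames: F F F F . . . . . . . . . . . . → 4 faults.
4 < 8: adding a frame reduced faults, as is typical.

8, 4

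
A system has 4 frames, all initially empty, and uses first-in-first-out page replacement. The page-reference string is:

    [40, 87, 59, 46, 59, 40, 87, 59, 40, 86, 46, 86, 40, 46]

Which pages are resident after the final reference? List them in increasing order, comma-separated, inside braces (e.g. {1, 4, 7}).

40 → miss, frames (40)
87 → miss, frames (40 87)
59 → miss, frames (40 87 59)
46 → miss, frames (40 87 59 46)
59 → hit
40 → hit
87 → hit
59 → hit
40 → hit
86 → miss, evict 40, frames (87 59 46 86)
46 → hit
86 → hit
40 → miss, evict 87, frames (59 46 86 40)
46 → hit

{40, 46, 59, 86}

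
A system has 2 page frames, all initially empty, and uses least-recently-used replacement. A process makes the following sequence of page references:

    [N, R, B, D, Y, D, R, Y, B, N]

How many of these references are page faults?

N → miss, frames (N)
R → miss, frames (N R)
B → miss, evict N, frames (R B)
D → miss, evict R, frames (B D)
Y → miss, evict B, frames (D Y)
D → hit
R → miss, evict Y, frames (D R)
Y → miss, evict D, frames (R Y)
B → miss, evict R, frames (Y B)
N → miss, evict Y, frames (B N)
Page faults: 9.

9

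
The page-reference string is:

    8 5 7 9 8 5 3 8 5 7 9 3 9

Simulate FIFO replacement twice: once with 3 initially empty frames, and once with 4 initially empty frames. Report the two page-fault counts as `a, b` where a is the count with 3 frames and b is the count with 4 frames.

9, 10

3 frames: F F F F F F F . . F F . . → 9 faults.
4 frames: F F F F . . F F F F F F . → 10 faults.
10 > 9: adding a frame increased faults — Belady's anomaly.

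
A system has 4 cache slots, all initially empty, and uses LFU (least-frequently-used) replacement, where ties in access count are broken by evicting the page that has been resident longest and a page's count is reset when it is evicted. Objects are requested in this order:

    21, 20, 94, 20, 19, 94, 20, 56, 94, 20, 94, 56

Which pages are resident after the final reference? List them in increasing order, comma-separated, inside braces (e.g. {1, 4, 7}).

{19, 20, 56, 94}

21: fault, frames (21)
20: fault, frames (21 20)
94: fault, frames (21 20 94)
20: hit
19: fault, frames (21 20 94 19)
94: hit
20: hit
56: fault, evict 21, frames (20 94 19 56)
94: hit
20: hit
94: hit
56: hit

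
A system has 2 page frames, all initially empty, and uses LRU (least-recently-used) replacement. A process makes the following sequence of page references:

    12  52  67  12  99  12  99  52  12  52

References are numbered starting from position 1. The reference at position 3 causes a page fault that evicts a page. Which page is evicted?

12

pos 1: 12: miss, frames (12)
pos 2: 52: miss, frames (12 52)
pos 3: 67: miss, evict 12, frames (52 67)
At position 3, page 12 is evicted.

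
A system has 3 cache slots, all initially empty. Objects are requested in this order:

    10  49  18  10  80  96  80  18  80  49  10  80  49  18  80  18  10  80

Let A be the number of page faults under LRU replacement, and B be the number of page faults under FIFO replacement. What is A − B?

Under LRU: F F F . F F . F . F F . . F . . F . → 10 faults.
Under FIFO: F F F . F F . . . F F F . F . . . . → 9 faults.
A − B = 10 − 9 = 1.

1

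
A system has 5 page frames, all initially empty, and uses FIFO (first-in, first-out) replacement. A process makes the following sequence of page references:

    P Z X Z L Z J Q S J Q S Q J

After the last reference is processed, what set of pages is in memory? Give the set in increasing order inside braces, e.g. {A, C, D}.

{J, L, Q, S, X}

P -> fault, frames [P]
Z -> fault, frames [P, Z]
X -> fault, frames [P, Z, X]
Z -> hit
L -> fault, frames [P, Z, X, L]
Z -> hit
J -> fault, frames [P, Z, X, L, J]
Q -> fault, evict P, frames [Z, X, L, J, Q]
S -> fault, evict Z, frames [X, L, J, Q, S]
J -> hit
Q -> hit
S -> hit
Q -> hit
J -> hit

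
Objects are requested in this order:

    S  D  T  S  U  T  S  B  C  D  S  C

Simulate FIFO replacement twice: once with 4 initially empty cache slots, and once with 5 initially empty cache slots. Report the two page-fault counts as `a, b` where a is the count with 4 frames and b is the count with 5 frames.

4 frames: F F F . F . . F F F F . → 8 faults.
5 frames: F F F . F . . F F . F . → 7 faults.
7 < 8: adding a frame reduced faults, as is typical.

8, 7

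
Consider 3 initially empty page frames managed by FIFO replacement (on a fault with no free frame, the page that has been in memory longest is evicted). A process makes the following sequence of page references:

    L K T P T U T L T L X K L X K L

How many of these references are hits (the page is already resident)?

L -> miss, frames (L)
K -> miss, frames (L K)
T -> miss, frames (L K T)
P -> miss, evict L, frames (K T P)
T -> hit
U -> miss, evict K, frames (T P U)
T -> hit
L -> miss, evict T, frames (P U L)
T -> miss, evict P, frames (U L T)
L -> hit
X -> miss, evict U, frames (L T X)
K -> miss, evict L, frames (T X K)
L -> miss, evict T, frames (X K L)
X -> hit
K -> hit
L -> hit
Hits: 6.

6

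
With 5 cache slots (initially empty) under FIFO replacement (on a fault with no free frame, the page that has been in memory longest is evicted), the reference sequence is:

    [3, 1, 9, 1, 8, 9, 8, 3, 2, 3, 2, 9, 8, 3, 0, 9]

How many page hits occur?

10

3 → fault, frames (3)
1 → fault, frames (3 1)
9 → fault, frames (3 1 9)
1 → hit
8 → fault, frames (3 1 9 8)
9 → hit
8 → hit
3 → hit
2 → fault, frames (3 1 9 8 2)
3 → hit
2 → hit
9 → hit
8 → hit
3 → hit
0 → fault, evict 3, frames (1 9 8 2 0)
9 → hit
Hits: 10.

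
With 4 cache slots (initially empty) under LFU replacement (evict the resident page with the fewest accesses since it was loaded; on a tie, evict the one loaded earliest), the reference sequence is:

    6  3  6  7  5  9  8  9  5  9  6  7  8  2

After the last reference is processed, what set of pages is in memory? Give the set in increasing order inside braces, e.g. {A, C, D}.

{2, 5, 6, 9}

6 -> miss, frames [6]
3 -> miss, frames [6, 3]
6 -> hit
7 -> miss, frames [6, 3, 7]
5 -> miss, frames [6, 3, 7, 5]
9 -> miss, evict 3, frames [6, 7, 5, 9]
8 -> miss, evict 7, frames [6, 5, 9, 8]
9 -> hit
5 -> hit
9 -> hit
6 -> hit
7 -> miss, evict 8, frames [6, 5, 9, 7]
8 -> miss, evict 7, frames [6, 5, 9, 8]
2 -> miss, evict 8, frames [6, 5, 9, 2]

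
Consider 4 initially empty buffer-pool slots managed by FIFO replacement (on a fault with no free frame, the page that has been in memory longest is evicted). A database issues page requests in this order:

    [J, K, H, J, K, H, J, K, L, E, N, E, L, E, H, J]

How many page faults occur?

J: fault, frames {J}
K: fault, frames {J,K}
H: fault, frames {J,K,H}
J: hit
K: hit
H: hit
J: hit
K: hit
L: fault, frames {J,K,H,L}
E: fault, evict J, frames {K,H,L,E}
N: fault, evict K, frames {H,L,E,N}
E: hit
L: hit
E: hit
H: hit
J: fault, evict H, frames {L,E,N,J}
Page faults: 7.

7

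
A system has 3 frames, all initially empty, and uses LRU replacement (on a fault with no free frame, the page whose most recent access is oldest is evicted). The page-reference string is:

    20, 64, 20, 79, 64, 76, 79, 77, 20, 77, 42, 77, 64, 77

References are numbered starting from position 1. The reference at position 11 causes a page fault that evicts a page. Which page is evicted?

pos 1: 20: miss, frames (20)
pos 2: 64: miss, frames (20 64)
pos 3: 20: hit
pos 4: 79: miss, frames (64 20 79)
pos 5: 64: hit
pos 6: 76: miss, evict 20, frames (79 64 76)
pos 7: 79: hit
pos 8: 77: miss, evict 64, frames (76 79 77)
pos 9: 20: miss, evict 76, frames (79 77 20)
pos 10: 77: hit
pos 11: 42: miss, evict 79, frames (20 77 42)
At position 11, page 79 is evicted.

79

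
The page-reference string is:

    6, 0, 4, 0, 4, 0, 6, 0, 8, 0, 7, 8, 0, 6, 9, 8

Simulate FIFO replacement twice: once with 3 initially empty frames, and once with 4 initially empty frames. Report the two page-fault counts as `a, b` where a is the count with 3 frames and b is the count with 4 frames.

3 frames: F F F . . . . . F . F . F F F F → 9 faults.
4 frames: F F F . . . . . F . F . . F F . → 7 faults.
7 < 9: adding a frame reduced faults, as is typical.

9, 7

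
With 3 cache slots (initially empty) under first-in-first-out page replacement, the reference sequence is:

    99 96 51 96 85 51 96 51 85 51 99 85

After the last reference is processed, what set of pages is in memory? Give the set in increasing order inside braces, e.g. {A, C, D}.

{51, 85, 99}

99 -> fault, frames (99)
96 -> fault, frames (99 96)
51 -> fault, frames (99 96 51)
96 -> hit
85 -> fault, evict 99, frames (96 51 85)
51 -> hit
96 -> hit
51 -> hit
85 -> hit
51 -> hit
99 -> fault, evict 96, frames (51 85 99)
85 -> hit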